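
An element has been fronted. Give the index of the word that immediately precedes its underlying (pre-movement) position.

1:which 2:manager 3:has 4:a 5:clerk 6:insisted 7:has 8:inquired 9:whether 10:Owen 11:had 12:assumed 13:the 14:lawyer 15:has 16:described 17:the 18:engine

6

The displaced element is "which manager" (word 2).
It is linked across 1 clause boundary (Ø).
It functions as the subject of "inquired", so the gap sits immediately after word 6 ("insisted").
Base order: A clerk has insisted that which manager has inquired whether Owen had assumed the lawyer has described the engine.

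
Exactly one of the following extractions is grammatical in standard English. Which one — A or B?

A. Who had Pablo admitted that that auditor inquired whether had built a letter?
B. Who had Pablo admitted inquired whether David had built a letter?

In A, the wh-phrase is extracted from inside a wh-island (introduced by "whether"), which blocks movement.
In B, the extraction path crosses only that-complement boundaries, which are transparent.
So B is grammatical.

B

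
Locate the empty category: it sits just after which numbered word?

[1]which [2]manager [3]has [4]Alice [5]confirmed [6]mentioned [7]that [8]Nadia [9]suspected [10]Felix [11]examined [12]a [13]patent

The displaced element is "which manager" (word 2).
It is linked across 1 clause boundary (Ø).
It functions as the subject of "mentioned", so the gap sits immediately after word 5 ("confirmed").
Base order: Alice has confirmed that which manager mentioned that Nadia suspected Felix examined a patent.

5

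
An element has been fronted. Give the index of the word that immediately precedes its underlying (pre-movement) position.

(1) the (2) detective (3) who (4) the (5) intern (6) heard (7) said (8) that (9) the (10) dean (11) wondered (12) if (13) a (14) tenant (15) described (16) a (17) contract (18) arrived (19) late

6

The displaced element is "the detective" (word 2).
It is linked across 1 clause boundary (Ø).
It functions as the subject of "said", so the gap sits immediately after word 6 ("heard").
Base order: The intern heard that the detective said that the dean wondered if a tenant described a contract.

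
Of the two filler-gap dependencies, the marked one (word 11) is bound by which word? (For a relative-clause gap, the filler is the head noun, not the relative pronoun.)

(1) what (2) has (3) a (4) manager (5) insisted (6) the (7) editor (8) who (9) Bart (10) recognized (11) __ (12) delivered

7

The marked gap is inside the relative clause, the direct object of "recognized".
Its filler is the head noun "editor" (via "who"), at word 7.
(The other dependency links word 1 to a gap after word 12.)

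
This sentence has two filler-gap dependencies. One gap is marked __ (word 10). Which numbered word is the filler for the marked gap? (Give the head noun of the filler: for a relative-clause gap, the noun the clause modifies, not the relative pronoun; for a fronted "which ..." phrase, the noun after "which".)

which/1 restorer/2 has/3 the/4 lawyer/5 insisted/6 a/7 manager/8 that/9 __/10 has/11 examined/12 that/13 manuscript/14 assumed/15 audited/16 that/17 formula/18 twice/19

The marked gap is inside the relative clause, the subject of "examined".
Its filler is the head noun "manager" (via "that"), at word 8.
(The other dependency links word 2 to a gap after word 15.)

8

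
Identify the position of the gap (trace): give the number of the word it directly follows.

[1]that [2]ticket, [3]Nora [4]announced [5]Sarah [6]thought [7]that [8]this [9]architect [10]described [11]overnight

10

The displaced element is "that ticket" (word 2).
It is linked across 2 clause boundaries (Ø → that).
It functions as the direct object of "described", so the gap sits immediately after word 10 ("described").
Base order: Nora announced Sarah thought that this architect described that ticket overnight.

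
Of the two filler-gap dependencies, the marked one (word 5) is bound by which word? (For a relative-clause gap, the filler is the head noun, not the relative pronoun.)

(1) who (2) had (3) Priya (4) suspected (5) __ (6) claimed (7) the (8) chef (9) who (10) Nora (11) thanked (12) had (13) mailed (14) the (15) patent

The marked gap is the subject of "claimed".
Its filler is the fronted wh-phrase "who", at word 1.
(The other dependency links word 8 to a gap after word 11.)

1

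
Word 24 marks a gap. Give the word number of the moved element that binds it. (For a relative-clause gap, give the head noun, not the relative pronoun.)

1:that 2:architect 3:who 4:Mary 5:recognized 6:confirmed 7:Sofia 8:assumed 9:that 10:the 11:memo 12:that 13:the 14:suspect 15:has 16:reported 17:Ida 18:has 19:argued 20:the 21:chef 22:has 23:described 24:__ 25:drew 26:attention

11

The gap at 24 is the object of "described", inside a relative clause.
The relative pronoun is "that" (word 12); it is bound by the head noun immediately before it.
Its filler is the head noun "memo", at word 11.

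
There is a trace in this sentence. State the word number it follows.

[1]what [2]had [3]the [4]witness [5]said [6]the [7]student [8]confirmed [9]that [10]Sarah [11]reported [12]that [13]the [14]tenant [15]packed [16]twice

The displaced element is "what" (word 1).
It is linked across 3 clause boundaries (Ø → that → that).
It functions as the direct object of "packed", so the gap sits immediately after word 15 ("packed").
Base order: The witness had said the student confirmed that Sarah reported that the tenant packed what twice.

15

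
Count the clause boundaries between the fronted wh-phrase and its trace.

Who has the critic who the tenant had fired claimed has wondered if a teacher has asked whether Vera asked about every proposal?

1

"who" is extracted from the subject of "wondered".
Boundaries crossed, outermost first: [Ø] — 1 in total.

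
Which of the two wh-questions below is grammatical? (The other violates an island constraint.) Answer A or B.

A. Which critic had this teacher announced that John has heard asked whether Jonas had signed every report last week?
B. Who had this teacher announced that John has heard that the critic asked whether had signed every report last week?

In B, the wh-phrase is extracted from inside a wh-island (introduced by "whether"), which blocks movement.
In A, the extraction path crosses only that-complement boundaries, which are transparent.
So A is grammatical.

A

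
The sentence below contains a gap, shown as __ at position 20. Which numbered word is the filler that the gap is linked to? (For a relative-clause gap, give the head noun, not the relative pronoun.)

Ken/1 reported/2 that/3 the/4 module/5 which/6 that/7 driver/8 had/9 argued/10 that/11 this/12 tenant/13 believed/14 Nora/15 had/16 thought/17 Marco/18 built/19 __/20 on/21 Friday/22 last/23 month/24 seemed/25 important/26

5

The gap at 20 is the object of "built", inside a relative clause.
The relative pronoun is "which" (word 6); it is bound by the head noun immediately before it.
Its filler is the head noun "module", at word 5.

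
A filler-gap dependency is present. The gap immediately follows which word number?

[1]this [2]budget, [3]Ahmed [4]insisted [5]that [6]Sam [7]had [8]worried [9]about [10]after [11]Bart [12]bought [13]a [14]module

9

The displaced element is "this budget" (word 2).
It is linked across 1 clause boundary (that).
It functions as the object of the preposition "about" of "worried", so the gap sits immediately after word 9 ("about").
Base order: Ahmed insisted that Sam had worried about this budget after Bart bought a module.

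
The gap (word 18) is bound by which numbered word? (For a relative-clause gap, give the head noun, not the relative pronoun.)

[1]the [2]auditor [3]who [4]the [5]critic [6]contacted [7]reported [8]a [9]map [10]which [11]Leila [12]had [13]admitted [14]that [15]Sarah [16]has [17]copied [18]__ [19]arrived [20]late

The gap at 18 is the object of "copied", inside a relative clause.
The relative pronoun is "which" (word 10); it is bound by the head noun immediately before it.
Its filler is the head noun "map", at word 9.

9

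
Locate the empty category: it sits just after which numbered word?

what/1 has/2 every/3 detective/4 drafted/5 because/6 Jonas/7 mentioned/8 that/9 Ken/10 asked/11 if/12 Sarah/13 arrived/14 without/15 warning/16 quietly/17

The displaced element is "what" (word 1).
It functions as the direct object of "drafted", so the gap sits immediately after word 5 ("drafted").
Base order: Every detective has drafted what because Jonas mentioned that Ken asked if Sarah arrived without warning quietly.

5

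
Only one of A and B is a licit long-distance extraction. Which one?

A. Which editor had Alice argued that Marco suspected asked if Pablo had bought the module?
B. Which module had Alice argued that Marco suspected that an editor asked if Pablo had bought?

A

In B, the wh-phrase is extracted from inside a wh-island (introduced by "if"), which blocks movement.
In A, the extraction path crosses only that-complement boundaries, which are transparent.
So A is grammatical.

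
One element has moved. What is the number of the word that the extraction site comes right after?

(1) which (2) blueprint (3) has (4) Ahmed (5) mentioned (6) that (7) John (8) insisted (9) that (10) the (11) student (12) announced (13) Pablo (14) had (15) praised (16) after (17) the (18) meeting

15

The displaced element is "which blueprint" (word 2).
It is linked across 3 clause boundaries (that → that → Ø).
It functions as the direct object of "praised", so the gap sits immediately after word 15 ("praised").
Base order: Ahmed has mentioned that John insisted that the student announced Pablo had praised which blueprint after the meeting.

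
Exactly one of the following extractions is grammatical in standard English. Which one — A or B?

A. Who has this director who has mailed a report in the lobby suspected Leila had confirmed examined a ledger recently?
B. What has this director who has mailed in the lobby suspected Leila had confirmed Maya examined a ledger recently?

In B, the wh-phrase is extracted from inside a complex-NP island (relative clause) (introduced by "who"), which blocks movement.
In A, the extraction path crosses only that-complement boundaries, which are transparent.
So A is grammatical.

A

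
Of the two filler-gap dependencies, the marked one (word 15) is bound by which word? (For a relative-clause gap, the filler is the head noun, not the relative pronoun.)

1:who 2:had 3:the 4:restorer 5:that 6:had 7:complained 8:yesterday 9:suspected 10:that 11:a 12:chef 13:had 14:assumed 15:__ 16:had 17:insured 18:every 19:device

The marked gap is the subject of "insured".
Its filler is the fronted wh-phrase "who", at word 1.
(The other dependency links word 4 to a gap after word 5.)

1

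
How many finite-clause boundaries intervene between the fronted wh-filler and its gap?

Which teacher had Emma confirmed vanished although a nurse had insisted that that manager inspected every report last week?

"which teacher" is extracted from the subject of "vanished".
Boundaries crossed, outermost first: [Ø] — 1 in total.

1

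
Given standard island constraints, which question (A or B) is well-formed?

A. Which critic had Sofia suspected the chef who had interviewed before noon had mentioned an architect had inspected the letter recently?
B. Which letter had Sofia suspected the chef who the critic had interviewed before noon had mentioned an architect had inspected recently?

B

In A, the wh-phrase is extracted from inside a complex-NP island (relative clause) (introduced by "who"), which blocks movement.
In B, the extraction path crosses only that-complement boundaries, which are transparent.
So B is grammatical.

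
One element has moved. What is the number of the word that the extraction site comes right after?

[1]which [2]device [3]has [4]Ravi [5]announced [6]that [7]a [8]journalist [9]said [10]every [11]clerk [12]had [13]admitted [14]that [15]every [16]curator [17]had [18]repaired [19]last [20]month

The displaced element is "which device" (word 2).
It is linked across 3 clause boundaries (that → Ø → that).
It functions as the direct object of "repaired", so the gap sits immediately after word 18 ("repaired").
Base order: Ravi has announced that a journalist said every clerk had admitted that every curator had repaired which device last month.

18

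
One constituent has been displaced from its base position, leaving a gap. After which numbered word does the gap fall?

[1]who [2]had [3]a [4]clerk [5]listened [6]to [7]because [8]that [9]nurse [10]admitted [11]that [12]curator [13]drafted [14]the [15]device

The displaced element is "who" (word 1).
It functions as the object of the preposition "to" of "listened", so the gap sits immediately after word 6 ("to").
Base order: A clerk had listened to who because that nurse admitted that curator drafted the device.

6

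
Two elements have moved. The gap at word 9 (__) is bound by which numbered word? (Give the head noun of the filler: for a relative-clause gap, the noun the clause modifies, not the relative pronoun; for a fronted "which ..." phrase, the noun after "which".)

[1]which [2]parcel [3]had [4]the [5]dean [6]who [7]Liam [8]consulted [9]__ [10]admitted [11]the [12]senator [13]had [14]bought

5

The marked gap is inside the relative clause, the direct object of "consulted".
Its filler is the head noun "dean" (via "who"), at word 5.
(The other dependency links word 2 to a gap after word 14.)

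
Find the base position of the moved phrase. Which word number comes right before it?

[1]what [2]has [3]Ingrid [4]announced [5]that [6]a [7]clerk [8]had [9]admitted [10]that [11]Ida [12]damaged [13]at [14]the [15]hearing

The displaced element is "what" (word 1).
It is linked across 2 clause boundaries (that → that).
It functions as the direct object of "damaged", so the gap sits immediately after word 12 ("damaged").
Base order: Ingrid has announced that a clerk had admitted that Ida damaged what at the hearing.

12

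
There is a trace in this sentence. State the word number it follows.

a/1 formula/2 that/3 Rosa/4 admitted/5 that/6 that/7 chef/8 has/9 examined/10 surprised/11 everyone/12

The displaced element is "a formula" (word 2).
It is linked across 1 clause boundary (that).
It functions as the direct object of "examined", so the gap sits immediately after word 10 ("examined").
Base order: Rosa admitted that that chef has examined a formula.

10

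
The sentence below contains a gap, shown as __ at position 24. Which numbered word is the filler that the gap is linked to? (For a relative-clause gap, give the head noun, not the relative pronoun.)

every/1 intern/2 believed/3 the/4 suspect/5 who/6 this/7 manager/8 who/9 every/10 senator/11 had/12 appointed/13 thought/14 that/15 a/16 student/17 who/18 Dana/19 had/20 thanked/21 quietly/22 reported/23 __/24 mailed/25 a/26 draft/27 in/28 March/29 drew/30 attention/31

5

The gap at 24 is the subject of "mailed", inside a relative clause.
The relative pronoun is "who" (word 6); it is bound by the head noun immediately before it.
Its filler is the head noun "suspect", at word 5.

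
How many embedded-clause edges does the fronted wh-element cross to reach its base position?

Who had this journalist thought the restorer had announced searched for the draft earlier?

2

"who" is extracted from the subject of "searched".
Boundaries crossed, outermost first: [Ø], [Ø] — 2 in total.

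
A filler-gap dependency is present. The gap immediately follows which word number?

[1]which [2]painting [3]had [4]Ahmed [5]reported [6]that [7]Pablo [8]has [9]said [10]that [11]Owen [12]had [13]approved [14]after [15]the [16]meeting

13

The displaced element is "which painting" (word 2).
It is linked across 2 clause boundaries (that → that).
It functions as the direct object of "approved", so the gap sits immediately after word 13 ("approved").
Base order: Ahmed had reported that Pablo has said that Owen had approved which painting after the meeting.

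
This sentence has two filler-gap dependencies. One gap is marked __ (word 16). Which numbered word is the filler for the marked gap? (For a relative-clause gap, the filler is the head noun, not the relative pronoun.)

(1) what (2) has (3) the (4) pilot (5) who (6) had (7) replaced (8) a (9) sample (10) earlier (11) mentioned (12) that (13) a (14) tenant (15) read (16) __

The marked gap is the direct object of "read".
Its filler is the fronted wh-phrase "what", at word 1.
(The other dependency links word 4 to a gap after word 5.)

1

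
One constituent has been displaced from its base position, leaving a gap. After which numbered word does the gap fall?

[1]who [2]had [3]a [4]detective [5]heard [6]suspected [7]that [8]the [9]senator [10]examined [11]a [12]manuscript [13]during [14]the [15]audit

The displaced element is "who" (word 1).
It is linked across 1 clause boundary (Ø).
It functions as the subject of "suspected", so the gap sits immediately after word 5 ("heard").
Base order: A detective had heard that who suspected that the senator examined a manuscript during the audit.

5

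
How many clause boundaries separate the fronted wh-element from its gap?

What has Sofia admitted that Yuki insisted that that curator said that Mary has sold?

3

"what" is extracted from the object of "sold".
Boundaries crossed, outermost first: [that], [that], [that] — 3 in total.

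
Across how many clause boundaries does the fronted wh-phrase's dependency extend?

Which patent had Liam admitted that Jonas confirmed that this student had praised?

"which patent" is extracted from the object of "praised".
Boundaries crossed, outermost first: [that], [that] — 2 in total.

2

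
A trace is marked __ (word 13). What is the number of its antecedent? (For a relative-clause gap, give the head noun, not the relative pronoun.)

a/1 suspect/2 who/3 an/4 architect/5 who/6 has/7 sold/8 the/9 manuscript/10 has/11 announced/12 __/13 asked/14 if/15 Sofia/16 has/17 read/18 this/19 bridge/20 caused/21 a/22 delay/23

The gap at 13 is the subject of "asked", inside a relative clause.
The relative pronoun is "who" (word 3); it is bound by the head noun immediately before it.
Its filler is the head noun "suspect", at word 2.

2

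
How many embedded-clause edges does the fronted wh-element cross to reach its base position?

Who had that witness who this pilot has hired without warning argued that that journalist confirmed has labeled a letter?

2

"who" is extracted from the subject of "labeled".
Boundaries crossed, outermost first: [that], [Ø] — 2 in total.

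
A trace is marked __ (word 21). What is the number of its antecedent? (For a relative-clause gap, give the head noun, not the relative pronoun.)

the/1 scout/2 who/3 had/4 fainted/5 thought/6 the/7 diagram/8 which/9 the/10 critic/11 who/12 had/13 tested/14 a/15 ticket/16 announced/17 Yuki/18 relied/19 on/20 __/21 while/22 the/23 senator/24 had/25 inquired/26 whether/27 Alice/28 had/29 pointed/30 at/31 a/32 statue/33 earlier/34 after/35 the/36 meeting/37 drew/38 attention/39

The gap at 21 is the prepositional object of "relied", inside a relative clause.
The relative pronoun is "which" (word 9); it is bound by the head noun immediately before it.
Its filler is the head noun "diagram", at word 8.

8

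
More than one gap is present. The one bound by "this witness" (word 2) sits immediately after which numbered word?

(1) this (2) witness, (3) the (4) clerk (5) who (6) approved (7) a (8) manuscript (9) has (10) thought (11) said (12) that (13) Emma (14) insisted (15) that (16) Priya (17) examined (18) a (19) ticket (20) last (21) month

10

The displaced element is "this witness" (word 2).
It is linked across 1 clause boundary (Ø).
It functions as the subject of "said", so the gap sits immediately after word 10 ("thought").
Base order: The clerk who approved a manuscript has thought that this witness said that Emma insisted that Priya examined a ticket last month.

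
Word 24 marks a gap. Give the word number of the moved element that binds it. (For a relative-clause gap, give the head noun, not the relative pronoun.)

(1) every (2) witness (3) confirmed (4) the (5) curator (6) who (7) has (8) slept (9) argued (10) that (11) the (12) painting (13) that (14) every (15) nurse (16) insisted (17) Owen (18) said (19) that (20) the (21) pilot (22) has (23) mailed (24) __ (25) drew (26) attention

12

The gap at 24 is the object of "mailed", inside a relative clause.
The relative pronoun is "that" (word 13); it is bound by the head noun immediately before it.
Its filler is the head noun "painting", at word 12.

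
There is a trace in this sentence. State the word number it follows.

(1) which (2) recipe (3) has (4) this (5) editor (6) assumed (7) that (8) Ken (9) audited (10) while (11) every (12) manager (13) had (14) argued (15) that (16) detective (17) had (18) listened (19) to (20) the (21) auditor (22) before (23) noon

The displaced element is "which recipe" (word 2).
It is linked across 1 clause boundary (that).
It functions as the direct object of "audited", so the gap sits immediately after word 9 ("audited").
Base order: This editor has assumed that Ken audited which recipe while every manager had argued that detective had listened to the auditor before noon.

9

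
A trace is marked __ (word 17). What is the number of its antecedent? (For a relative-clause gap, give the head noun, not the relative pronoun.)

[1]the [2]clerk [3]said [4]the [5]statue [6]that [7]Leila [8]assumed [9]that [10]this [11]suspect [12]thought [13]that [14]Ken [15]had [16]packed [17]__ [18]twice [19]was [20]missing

5

The gap at 17 is the object of "packed", inside a relative clause.
The relative pronoun is "that" (word 6); it is bound by the head noun immediately before it.
Its filler is the head noun "statue", at word 5.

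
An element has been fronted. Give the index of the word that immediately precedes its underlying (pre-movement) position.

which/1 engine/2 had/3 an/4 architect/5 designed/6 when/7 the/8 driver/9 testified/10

6

The displaced element is "which engine" (word 2).
It functions as the direct object of "designed", so the gap sits immediately after word 6 ("designed").
Base order: An architect had designed which engine when the driver testified.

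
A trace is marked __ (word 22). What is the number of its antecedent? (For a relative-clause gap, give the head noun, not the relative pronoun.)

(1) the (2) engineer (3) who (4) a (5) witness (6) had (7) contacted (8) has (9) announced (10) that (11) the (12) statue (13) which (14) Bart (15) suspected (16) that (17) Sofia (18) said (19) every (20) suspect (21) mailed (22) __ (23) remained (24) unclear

The gap at 22 is the object of "mailed", inside a relative clause.
The relative pronoun is "which" (word 13); it is bound by the head noun immediately before it.
Its filler is the head noun "statue", at word 12.

12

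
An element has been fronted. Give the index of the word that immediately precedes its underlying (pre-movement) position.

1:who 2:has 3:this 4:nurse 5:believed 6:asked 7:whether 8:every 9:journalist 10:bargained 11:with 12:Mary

The displaced element is "who" (word 1).
It is linked across 1 clause boundary (Ø).
It functions as the subject of "asked", so the gap sits immediately after word 5 ("believed").
Base order: This nurse has believed that who asked whether every journalist bargained with Mary.

5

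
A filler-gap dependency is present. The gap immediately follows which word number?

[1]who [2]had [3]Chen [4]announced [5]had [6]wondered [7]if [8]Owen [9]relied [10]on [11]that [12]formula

The displaced element is "who" (word 1).
It is linked across 1 clause boundary (Ø).
It functions as the subject of "wondered", so the gap sits immediately after word 4 ("announced").
Base order: Chen had announced that who had wondered if Owen relied on that formula.

4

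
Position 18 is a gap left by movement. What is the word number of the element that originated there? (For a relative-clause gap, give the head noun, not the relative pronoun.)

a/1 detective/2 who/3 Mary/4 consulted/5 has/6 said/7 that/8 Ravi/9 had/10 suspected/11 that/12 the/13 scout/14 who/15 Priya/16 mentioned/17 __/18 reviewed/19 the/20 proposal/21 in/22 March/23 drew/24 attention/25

14

The gap at 18 is the subject of "reviewed", inside a relative clause.
The relative pronoun is "who" (word 15); it is bound by the head noun immediately before it.
Its filler is the head noun "scout", at word 14.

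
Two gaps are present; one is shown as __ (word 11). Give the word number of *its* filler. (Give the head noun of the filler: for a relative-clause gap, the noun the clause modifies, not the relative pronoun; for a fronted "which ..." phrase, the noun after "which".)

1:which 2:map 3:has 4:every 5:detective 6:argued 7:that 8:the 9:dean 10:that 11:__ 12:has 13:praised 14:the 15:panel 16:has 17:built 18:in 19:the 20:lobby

The marked gap is inside the relative clause, the subject of "praised".
Its filler is the head noun "dean" (via "that"), at word 9.
(The other dependency links word 2 to a gap after word 17.)

9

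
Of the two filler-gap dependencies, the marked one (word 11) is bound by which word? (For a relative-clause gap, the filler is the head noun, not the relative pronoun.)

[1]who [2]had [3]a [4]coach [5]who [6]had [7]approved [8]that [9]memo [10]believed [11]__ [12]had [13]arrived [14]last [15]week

The marked gap is the subject of "arrived".
Its filler is the fronted wh-phrase "who", at word 1.
(The other dependency links word 4 to a gap after word 5.)

1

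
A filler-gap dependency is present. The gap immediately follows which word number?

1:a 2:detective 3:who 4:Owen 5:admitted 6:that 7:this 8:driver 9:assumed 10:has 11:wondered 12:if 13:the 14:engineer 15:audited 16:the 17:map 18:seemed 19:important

9

The displaced element is "a detective" (word 2).
It is linked across 2 clause boundaries (that → Ø).
It functions as the subject of "wondered", so the gap sits immediately after word 9 ("assumed").
Base order: Owen admitted that this driver assumed that a detective has wondered if the engineer audited the map.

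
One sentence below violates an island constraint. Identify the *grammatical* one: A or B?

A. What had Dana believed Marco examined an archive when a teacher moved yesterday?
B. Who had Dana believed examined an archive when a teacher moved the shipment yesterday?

B

In A, the wh-phrase is extracted from inside an adjunct island (introduced by "when"), which blocks movement.
In B, the extraction path crosses only that-complement boundaries, which are transparent.
So B is grammatical.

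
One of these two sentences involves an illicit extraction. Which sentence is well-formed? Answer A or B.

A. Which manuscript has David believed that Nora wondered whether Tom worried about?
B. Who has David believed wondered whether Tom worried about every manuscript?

In A, the wh-phrase is extracted from inside a wh-island (introduced by "whether"), which blocks movement.
In B, the extraction path crosses only that-complement boundaries, which are transparent.
So B is grammatical.

B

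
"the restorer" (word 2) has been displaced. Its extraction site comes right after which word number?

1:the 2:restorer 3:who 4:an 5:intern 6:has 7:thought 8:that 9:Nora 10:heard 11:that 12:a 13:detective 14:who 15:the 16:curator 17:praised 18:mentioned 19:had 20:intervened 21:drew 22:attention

18

The displaced element is "the restorer" (word 2).
It is linked across 3 clause boundaries (that → that → Ø).
It functions as the subject of "intervened", so the gap sits immediately after word 18 ("mentioned").
Base order: An intern has thought that Nora heard that a detective who the curator praised mentioned that the restorer had intervened.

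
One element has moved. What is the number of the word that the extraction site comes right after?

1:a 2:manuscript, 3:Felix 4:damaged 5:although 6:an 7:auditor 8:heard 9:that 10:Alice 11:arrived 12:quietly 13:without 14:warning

4

The displaced element is "a manuscript" (word 2).
It functions as the direct object of "damaged", so the gap sits immediately after word 4 ("damaged").
Base order: Felix damaged a manuscript although an auditor heard that Alice arrived quietly without warning.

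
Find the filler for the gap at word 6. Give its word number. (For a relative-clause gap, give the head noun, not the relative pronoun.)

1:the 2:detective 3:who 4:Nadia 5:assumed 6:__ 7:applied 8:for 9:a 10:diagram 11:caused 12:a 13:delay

The gap at 6 is the subject of "applied", inside a relative clause.
The relative pronoun is "who" (word 3); it is bound by the head noun immediately before it.
Its filler is the head noun "detective", at word 2.

2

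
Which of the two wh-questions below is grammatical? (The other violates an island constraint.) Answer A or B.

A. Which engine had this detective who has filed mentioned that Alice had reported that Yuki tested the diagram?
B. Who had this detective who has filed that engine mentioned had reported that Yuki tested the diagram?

B

In A, the wh-phrase is extracted from inside a complex-NP island (relative clause) (introduced by "who"), which blocks movement.
In B, the extraction path crosses only that-complement boundaries, which are transparent.
So B is grammatical.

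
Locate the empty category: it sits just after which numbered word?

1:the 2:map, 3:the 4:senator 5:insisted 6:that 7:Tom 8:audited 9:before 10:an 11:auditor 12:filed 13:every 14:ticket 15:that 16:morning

The displaced element is "the map" (word 2).
It is linked across 1 clause boundary (that).
It functions as the direct object of "audited", so the gap sits immediately after word 8 ("audited").
Base order: The senator insisted that Tom audited the map before an auditor filed every ticket that morning.

8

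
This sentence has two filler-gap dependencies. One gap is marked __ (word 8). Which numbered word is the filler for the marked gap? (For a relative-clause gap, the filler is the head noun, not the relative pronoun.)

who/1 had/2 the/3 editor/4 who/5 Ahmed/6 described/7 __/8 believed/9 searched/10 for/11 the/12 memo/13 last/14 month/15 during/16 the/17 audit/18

4

The marked gap is inside the relative clause, the direct object of "described".
Its filler is the head noun "editor" (via "who"), at word 4.
(The other dependency links word 1 to a gap after word 9.)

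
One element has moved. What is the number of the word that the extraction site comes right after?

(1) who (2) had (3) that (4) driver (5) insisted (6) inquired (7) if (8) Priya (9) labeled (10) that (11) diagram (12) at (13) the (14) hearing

The displaced element is "who" (word 1).
It is linked across 1 clause boundary (Ø).
It functions as the subject of "inquired", so the gap sits immediately after word 5 ("insisted").
Base order: That driver had insisted who inquired if Priya labeled that diagram at the hearing.

5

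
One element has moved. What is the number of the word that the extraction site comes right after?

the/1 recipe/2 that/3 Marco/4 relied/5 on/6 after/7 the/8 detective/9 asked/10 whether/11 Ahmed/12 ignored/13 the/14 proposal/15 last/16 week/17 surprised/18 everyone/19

The displaced element is "the recipe" (word 2).
It functions as the object of the preposition "on" of "relied", so the gap sits immediately after word 6 ("on").
Base order: Marco relied on the recipe after the detective asked whether Ahmed ignored the proposal last week.

6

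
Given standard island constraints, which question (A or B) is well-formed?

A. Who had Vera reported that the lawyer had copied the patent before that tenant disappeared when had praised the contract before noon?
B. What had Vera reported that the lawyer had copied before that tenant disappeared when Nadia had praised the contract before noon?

In A, the wh-phrase is extracted from inside an adjunct island (introduced by "before"), which blocks movement.
In B, the extraction path crosses only that-complement boundaries, which are transparent.
So B is grammatical.

B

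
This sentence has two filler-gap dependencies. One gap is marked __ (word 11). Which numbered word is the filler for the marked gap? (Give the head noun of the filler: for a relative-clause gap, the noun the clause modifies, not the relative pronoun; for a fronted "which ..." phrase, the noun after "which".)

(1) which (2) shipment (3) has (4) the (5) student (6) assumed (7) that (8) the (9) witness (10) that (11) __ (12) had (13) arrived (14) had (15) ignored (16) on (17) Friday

The marked gap is inside the relative clause, the subject of "arrived".
Its filler is the head noun "witness" (via "that"), at word 9.
(The other dependency links word 2 to a gap after word 15.)

9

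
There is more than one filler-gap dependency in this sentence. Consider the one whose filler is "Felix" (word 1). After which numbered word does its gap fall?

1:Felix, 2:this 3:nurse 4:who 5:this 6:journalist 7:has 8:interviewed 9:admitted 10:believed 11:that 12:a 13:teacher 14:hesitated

9

The displaced element is "Felix" (word 1).
It is linked across 1 clause boundary (Ø).
It functions as the subject of "believed", so the gap sits immediately after word 9 ("admitted").
Base order: This nurse who this journalist has interviewed admitted Felix believed that a teacher hesitated.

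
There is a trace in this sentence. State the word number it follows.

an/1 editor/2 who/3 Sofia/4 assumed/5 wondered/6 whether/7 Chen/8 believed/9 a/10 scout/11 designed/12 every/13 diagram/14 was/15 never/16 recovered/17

5

The displaced element is "an editor" (word 2).
It is linked across 1 clause boundary (Ø).
It functions as the subject of "wondered", so the gap sits immediately after word 5 ("assumed").
Base order: Sofia assumed that an editor wondered whether Chen believed a scout designed every diagram.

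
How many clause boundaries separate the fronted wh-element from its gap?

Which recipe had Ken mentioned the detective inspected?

"which recipe" is extracted from the object of "inspected".
Boundaries crossed, outermost first: [Ø] — 1 in total.

1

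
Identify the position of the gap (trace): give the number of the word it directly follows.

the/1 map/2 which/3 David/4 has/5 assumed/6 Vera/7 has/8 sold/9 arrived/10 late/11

9

The displaced element is "the map" (word 2).
It is linked across 1 clause boundary (Ø).
It functions as the direct object of "sold", so the gap sits immediately after word 9 ("sold").
Base order: David has assumed Vera has sold the map.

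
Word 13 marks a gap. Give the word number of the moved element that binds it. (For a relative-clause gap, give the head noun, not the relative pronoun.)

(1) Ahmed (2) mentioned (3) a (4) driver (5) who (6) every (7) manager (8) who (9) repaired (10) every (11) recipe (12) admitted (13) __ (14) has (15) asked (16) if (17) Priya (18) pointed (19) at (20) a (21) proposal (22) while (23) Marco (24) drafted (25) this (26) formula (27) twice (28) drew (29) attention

4

The gap at 13 is the subject of "asked", inside a relative clause.
The relative pronoun is "who" (word 5); it is bound by the head noun immediately before it.
Its filler is the head noun "driver", at word 4.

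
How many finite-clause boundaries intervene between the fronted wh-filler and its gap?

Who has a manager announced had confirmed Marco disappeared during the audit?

"who" is extracted from the subject of "confirmed".
Boundaries crossed, outermost first: [Ø] — 1 in total.

1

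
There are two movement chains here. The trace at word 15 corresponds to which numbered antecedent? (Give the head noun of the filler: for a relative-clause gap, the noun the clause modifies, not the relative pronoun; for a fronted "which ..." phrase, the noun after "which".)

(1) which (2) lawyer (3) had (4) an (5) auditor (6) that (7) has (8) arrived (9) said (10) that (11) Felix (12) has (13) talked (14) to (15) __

The marked gap is the object of the preposition "to" of "talked".
Its filler is the fronted wh-phrase "which lawyer", at word 2.
(The other dependency links word 5 to a gap after word 6.)

2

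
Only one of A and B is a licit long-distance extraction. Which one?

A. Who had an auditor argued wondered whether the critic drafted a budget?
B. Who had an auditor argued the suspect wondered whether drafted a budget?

In B, the wh-phrase is extracted from inside a wh-island (introduced by "whether"), which blocks movement.
In A, the extraction path crosses only that-complement boundaries, which are transparent.
So A is grammatical.

A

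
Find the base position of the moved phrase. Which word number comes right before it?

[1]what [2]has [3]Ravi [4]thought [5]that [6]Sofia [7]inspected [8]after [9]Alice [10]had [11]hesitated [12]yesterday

The displaced element is "what" (word 1).
It is linked across 1 clause boundary (that).
It functions as the direct object of "inspected", so the gap sits immediately after word 7 ("inspected").
Base order: Ravi has thought that Sofia inspected what after Alice had hesitated yesterday.

7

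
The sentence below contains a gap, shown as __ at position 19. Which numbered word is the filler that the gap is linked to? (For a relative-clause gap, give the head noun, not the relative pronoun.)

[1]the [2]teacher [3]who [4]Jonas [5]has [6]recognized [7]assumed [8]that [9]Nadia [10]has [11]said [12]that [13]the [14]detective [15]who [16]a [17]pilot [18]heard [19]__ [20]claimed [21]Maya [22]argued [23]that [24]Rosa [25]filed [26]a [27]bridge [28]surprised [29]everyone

The gap at 19 is the subject of "claimed", inside a relative clause.
The relative pronoun is "who" (word 15); it is bound by the head noun immediately before it.
Its filler is the head noun "detective", at word 14.

14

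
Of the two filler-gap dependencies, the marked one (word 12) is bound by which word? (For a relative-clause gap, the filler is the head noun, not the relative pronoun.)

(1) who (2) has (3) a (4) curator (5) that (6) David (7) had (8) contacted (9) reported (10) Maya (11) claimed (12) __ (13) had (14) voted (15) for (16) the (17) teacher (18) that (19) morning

The marked gap is the subject of "voted".
Its filler is the fronted wh-phrase "who", at word 1.
(The other dependency links word 4 to a gap after word 8.)

1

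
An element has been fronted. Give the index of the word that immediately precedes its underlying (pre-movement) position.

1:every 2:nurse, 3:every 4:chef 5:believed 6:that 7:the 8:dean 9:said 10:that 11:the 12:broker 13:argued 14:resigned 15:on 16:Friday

13

The displaced element is "every nurse" (word 2).
It is linked across 3 clause boundaries (that → that → Ø).
It functions as the subject of "resigned", so the gap sits immediately after word 13 ("argued").
Base order: Every chef believed that the dean said that the broker argued that every nurse resigned on Friday.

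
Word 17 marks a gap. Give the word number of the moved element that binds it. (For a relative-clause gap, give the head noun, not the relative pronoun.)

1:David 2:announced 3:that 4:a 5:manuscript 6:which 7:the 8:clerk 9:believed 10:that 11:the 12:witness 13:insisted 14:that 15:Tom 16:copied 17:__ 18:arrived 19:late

5

The gap at 17 is the object of "copied", inside a relative clause.
The relative pronoun is "which" (word 6); it is bound by the head noun immediately before it.
Its filler is the head noun "manuscript", at word 5.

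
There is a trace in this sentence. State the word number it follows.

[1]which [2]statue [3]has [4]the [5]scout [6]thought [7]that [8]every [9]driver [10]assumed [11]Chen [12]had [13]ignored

The displaced element is "which statue" (word 2).
It is linked across 2 clause boundaries (that → Ø).
It functions as the direct object of "ignored", so the gap sits immediately after word 13 ("ignored").
Base order: The scout has thought that every driver assumed Chen had ignored which statue.

13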